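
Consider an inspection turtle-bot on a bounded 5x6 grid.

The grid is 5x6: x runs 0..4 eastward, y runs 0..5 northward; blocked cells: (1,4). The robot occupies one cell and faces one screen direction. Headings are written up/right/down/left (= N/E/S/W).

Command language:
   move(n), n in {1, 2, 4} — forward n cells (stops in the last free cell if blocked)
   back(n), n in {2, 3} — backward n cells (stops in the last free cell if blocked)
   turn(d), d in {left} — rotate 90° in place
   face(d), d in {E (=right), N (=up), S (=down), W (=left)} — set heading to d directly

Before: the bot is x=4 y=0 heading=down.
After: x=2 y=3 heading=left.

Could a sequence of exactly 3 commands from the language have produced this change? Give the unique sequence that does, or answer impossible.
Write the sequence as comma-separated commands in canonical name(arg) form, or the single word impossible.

key: order matters: swapping back(3) and move(2) lands elsewhere
from: x=4 y=0 heading=down
step 1 (back(3)): x=4 y=3 heading=down
step 2 (face(W)): x=4 y=3 heading=left
step 3 (move(2)): x=2 y=3 heading=left
no other 3-command option fits: unique.

back(3), face(W), move(2)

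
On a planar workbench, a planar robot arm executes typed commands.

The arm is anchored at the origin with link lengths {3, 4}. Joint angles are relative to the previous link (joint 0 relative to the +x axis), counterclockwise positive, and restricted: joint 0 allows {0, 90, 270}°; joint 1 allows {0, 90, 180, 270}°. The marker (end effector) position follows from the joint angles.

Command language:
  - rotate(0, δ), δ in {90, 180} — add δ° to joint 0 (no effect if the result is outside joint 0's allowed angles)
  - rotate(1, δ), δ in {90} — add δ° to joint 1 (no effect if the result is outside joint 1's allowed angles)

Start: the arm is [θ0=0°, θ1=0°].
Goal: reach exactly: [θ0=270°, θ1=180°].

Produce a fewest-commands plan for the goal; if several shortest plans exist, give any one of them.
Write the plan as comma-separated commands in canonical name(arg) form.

t0: [θ0=0°, θ1=0°]
[1] after rotate(0, 90): [θ0=90°, θ1=0°]
[2] after rotate(1, 90): [θ0=90°, θ1=90°]
[3] after rotate(1, 90): [θ0=90°, θ1=180°]
[4] after rotate(0, 180): [θ0=270°, θ1=180°]
nothing shorter than 4 reaches the goal.

rotate(0, 90), rotate(1, 90), rotate(1, 90), rotate(0, 180)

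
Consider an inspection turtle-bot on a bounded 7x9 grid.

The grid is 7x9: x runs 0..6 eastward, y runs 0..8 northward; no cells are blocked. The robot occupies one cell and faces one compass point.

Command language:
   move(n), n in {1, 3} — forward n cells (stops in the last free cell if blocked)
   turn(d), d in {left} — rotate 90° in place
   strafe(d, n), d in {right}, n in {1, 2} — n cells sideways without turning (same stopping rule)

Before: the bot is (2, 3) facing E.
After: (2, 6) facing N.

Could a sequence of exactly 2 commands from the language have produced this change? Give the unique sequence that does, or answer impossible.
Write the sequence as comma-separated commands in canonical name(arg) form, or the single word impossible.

key: cell and facing (now N) both changed — the 2 commands mix motion and turning
start: (2, 3) facing E
t=1 turn(left) ⇒ (2, 3) facing N
t=2 move(3) ⇒ (2, 6) facing N
uniquely the one of 25 2-step routes that fits.

turn(left), move(3)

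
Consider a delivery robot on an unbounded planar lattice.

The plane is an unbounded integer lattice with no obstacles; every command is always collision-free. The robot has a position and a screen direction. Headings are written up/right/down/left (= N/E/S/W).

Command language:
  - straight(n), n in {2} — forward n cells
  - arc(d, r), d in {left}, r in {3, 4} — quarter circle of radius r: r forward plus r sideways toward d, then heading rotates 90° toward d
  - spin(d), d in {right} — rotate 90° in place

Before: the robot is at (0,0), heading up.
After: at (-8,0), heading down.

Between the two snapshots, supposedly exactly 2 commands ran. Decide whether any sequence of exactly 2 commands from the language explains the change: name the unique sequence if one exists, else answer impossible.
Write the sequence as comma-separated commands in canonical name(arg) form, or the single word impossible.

arc(left, 4), arc(left, 4)

key: cell and facing (now S) both changed — the 2 commands mix motion and turning
begin: at (0,0), heading up
1. arc(left, 4) → at (-4,4), heading left
2. arc(left, 4) → at (-8,0), heading down
all 16 alternatives checked — unique.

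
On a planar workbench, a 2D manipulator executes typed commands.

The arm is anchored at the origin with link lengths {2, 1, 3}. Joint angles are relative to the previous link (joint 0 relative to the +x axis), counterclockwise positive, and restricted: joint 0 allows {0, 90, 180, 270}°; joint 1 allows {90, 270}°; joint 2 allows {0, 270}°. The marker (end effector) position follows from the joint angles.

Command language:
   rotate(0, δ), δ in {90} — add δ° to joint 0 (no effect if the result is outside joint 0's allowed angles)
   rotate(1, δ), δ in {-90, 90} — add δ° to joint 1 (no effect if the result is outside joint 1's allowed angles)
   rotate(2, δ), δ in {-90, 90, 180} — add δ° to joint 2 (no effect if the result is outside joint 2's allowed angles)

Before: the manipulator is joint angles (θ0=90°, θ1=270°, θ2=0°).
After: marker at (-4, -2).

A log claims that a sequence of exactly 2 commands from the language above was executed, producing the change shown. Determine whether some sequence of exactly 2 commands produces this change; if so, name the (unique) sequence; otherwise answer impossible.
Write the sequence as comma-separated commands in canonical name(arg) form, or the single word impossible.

initial: joint angles (θ0=90°, θ1=270°, θ2=0°)
t=1 rotate(0, 90) ⇒ joint angles (θ0=180°, θ1=270°, θ2=0°)
t=2 rotate(0, 90) ⇒ joint angles (θ0=270°, θ1=270°, θ2=0°)
no rival 2-sequence matches.

rotate(0, 90), rotate(0, 90)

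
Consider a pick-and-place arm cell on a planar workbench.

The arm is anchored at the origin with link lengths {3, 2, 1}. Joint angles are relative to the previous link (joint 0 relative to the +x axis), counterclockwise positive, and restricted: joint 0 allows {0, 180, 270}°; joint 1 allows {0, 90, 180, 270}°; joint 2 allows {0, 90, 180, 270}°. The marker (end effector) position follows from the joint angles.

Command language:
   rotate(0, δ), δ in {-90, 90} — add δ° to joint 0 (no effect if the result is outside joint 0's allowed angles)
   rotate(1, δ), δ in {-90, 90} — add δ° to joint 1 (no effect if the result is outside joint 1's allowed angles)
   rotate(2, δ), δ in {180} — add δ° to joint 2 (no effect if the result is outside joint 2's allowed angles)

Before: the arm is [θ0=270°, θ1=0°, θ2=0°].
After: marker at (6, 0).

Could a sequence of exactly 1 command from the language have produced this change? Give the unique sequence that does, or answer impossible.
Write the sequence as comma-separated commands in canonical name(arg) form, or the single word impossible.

from: [θ0=270°, θ1=0°, θ2=0°]
1. rotate(0, 90) → [θ0=0°, θ1=0°, θ2=0°]
uniquely the one of 5 1-step routes that fits.

rotate(0, 90)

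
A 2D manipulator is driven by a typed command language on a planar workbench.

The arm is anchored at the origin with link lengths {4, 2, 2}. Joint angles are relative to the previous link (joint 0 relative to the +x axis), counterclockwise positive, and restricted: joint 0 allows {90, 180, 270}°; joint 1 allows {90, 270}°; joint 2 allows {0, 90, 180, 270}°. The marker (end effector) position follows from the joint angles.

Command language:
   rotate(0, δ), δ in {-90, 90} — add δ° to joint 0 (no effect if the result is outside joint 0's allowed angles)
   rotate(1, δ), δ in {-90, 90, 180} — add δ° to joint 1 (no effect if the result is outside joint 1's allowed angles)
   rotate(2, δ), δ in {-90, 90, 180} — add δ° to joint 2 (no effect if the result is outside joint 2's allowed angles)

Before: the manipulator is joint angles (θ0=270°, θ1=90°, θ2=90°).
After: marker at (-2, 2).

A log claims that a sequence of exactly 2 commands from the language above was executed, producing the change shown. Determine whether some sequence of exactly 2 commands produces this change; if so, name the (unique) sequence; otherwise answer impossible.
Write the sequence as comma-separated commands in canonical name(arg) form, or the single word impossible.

rotate(0, -90), rotate(0, -90)

t0: joint angles (θ0=270°, θ1=90°, θ2=90°)
t=1 rotate(0, -90) ⇒ joint angles (θ0=180°, θ1=90°, θ2=90°)
t=2 rotate(0, -90) ⇒ joint angles (θ0=90°, θ1=90°, θ2=90°)
no other 2-command option fits: unique.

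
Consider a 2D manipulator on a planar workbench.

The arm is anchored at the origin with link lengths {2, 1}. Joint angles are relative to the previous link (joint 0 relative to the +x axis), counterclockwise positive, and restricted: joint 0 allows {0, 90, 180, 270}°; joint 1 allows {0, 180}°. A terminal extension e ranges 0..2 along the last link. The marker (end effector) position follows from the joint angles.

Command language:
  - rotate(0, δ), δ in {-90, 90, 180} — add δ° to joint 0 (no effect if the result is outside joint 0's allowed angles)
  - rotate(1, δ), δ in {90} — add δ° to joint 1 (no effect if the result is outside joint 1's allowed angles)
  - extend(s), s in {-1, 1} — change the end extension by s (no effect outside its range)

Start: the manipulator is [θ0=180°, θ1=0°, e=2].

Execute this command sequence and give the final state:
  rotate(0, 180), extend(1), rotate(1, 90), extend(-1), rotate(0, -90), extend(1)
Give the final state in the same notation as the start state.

begin: [θ0=180°, θ1=0°, e=2]
t=1 rotate(0, 180) ⇒ [θ0=0°, θ1=0°, e=2]
t=2 extend(1) ⇒ [θ0=0°, θ1=0°, e=2]
t=3 rotate(1, 90) ⇒ [θ0=0°, θ1=0°, e=2]
t=4 extend(-1) ⇒ [θ0=0°, θ1=0°, e=1]
t=5 rotate(0, -90) ⇒ [θ0=270°, θ1=0°, e=1]
t=6 extend(1) ⇒ [θ0=270°, θ1=0°, e=2]

[θ0=270°, θ1=0°, e=2]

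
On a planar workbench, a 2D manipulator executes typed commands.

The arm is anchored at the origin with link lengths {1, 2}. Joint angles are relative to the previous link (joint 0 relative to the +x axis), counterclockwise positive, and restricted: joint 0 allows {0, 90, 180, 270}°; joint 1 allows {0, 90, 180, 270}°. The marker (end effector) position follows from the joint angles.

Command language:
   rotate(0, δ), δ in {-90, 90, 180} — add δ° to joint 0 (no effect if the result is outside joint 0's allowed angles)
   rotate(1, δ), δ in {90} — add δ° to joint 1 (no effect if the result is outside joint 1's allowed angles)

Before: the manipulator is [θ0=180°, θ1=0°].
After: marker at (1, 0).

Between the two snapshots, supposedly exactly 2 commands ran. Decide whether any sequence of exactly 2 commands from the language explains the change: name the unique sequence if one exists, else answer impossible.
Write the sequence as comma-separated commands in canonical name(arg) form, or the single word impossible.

begin: [θ0=180°, θ1=0°]
t=1 rotate(1, 90) ⇒ [θ0=180°, θ1=90°]
t=2 rotate(1, 90) ⇒ [θ0=180°, θ1=180°]
all 16 alternatives checked — unique.

rotate(1, 90), rotate(1, 90)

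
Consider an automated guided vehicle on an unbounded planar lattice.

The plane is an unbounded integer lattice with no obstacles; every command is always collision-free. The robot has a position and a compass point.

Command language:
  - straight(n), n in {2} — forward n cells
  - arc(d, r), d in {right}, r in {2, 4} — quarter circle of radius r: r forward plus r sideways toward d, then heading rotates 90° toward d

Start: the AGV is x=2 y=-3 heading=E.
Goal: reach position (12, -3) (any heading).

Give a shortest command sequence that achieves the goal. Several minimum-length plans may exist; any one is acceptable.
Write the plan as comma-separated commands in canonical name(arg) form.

straight(2), straight(2), straight(2), straight(2), straight(2)

from: x=2 y=-3 heading=E
1. straight(2) → x=4 y=-3 heading=E
2. straight(2) → x=6 y=-3 heading=E
3. straight(2) → x=8 y=-3 heading=E
4. straight(2) → x=10 y=-3 heading=E
5. straight(2) → x=12 y=-3 heading=E
no 4-step plan works, so 5 is optimal.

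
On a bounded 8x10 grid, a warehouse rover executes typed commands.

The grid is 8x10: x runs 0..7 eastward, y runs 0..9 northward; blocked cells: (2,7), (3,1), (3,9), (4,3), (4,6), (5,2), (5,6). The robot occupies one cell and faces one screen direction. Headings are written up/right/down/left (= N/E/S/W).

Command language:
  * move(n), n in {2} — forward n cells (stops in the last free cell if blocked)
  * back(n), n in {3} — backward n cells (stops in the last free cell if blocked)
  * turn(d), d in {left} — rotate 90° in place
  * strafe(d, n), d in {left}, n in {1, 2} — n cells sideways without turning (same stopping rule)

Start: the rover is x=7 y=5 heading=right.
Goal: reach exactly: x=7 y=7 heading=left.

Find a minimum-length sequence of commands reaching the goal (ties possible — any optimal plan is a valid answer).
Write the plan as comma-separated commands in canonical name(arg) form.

start: x=7 y=5 heading=right
step 1 (turn(left)): x=7 y=5 heading=up
step 2 (move(2)): x=7 y=7 heading=up
step 3 (turn(left)): x=7 y=7 heading=left
shorter routes all fall short; 3 is best.

turn(left), move(2), turn(left)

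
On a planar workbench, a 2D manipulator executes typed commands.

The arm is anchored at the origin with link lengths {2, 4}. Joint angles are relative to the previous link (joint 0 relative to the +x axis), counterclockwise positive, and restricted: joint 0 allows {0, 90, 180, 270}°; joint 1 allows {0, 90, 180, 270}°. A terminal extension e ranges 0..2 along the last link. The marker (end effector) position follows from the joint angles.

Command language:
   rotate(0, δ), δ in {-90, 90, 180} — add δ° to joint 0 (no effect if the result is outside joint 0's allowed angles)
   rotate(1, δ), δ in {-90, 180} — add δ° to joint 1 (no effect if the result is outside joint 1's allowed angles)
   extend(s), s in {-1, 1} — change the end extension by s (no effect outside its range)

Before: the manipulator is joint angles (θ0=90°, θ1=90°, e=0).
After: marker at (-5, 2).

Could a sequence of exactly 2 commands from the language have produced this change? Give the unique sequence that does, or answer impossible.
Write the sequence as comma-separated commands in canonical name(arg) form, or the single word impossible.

extend(-1), extend(1)

key: order matters: swapping extend(-1) and extend(1) lands elsewhere
initial: joint angles (θ0=90°, θ1=90°, e=0)
t=1 extend(-1) ⇒ joint angles (θ0=90°, θ1=90°, e=0)
t=2 extend(1) ⇒ joint angles (θ0=90°, θ1=90°, e=1)
uniquely the one of 49 2-step routes that fits.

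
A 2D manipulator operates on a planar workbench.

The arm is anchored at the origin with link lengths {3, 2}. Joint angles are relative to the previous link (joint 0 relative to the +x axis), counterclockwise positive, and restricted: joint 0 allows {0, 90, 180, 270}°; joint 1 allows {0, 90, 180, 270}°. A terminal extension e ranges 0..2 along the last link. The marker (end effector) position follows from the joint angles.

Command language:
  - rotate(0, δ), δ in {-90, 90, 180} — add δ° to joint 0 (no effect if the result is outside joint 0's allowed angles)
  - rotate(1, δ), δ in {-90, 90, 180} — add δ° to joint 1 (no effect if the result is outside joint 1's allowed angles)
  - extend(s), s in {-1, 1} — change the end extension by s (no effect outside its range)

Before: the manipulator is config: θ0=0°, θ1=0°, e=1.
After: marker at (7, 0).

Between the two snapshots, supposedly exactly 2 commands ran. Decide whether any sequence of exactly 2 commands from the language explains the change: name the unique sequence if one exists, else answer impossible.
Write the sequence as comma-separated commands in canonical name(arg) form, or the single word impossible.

extend(1), extend(1)

t0: config: θ0=0°, θ1=0°, e=1
t=1 extend(1) ⇒ config: θ0=0°, θ1=0°, e=2
t=2 extend(1) ⇒ config: θ0=0°, θ1=0°, e=2
no rival 2-sequence matches.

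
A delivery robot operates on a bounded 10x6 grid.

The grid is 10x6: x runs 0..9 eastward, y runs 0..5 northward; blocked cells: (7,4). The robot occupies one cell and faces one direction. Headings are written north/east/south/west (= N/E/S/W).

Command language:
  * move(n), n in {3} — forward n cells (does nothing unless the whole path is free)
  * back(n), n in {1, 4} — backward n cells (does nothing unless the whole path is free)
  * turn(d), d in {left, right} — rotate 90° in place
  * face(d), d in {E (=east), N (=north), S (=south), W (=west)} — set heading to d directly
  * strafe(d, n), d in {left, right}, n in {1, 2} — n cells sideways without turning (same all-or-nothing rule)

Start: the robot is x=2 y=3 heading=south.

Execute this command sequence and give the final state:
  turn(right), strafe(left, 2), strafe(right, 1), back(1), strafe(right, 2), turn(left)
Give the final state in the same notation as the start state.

x=3 y=4 heading=south

t0: x=2 y=3 heading=south
t=1 turn(right) ⇒ x=2 y=3 heading=west
t=2 strafe(left, 2) ⇒ x=2 y=1 heading=west
t=3 strafe(right, 1) ⇒ x=2 y=2 heading=west
t=4 back(1) ⇒ x=3 y=2 heading=west
t=5 strafe(right, 2) ⇒ x=3 y=4 heading=west
t=6 turn(left) ⇒ x=3 y=4 heading=south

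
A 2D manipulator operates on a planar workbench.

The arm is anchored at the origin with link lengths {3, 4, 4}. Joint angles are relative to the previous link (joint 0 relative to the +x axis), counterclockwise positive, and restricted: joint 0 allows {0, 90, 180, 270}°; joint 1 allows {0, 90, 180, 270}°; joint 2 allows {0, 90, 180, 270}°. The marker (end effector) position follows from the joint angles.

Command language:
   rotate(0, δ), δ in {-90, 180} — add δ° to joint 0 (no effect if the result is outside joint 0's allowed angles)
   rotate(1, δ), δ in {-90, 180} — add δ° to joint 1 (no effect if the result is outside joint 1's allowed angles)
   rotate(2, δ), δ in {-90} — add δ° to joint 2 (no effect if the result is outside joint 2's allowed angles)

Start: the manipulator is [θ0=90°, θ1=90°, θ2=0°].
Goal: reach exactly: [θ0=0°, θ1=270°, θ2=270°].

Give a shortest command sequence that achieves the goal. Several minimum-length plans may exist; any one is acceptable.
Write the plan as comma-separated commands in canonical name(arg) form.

rotate(2, -90), rotate(1, 180), rotate(0, -90)

start: [θ0=90°, θ1=90°, θ2=0°]
t=1 rotate(2, -90) ⇒ [θ0=90°, θ1=90°, θ2=270°]
t=2 rotate(1, 180) ⇒ [θ0=90°, θ1=270°, θ2=270°]
t=3 rotate(0, -90) ⇒ [θ0=0°, θ1=270°, θ2=270°]
nothing shorter than 3 reaches the goal.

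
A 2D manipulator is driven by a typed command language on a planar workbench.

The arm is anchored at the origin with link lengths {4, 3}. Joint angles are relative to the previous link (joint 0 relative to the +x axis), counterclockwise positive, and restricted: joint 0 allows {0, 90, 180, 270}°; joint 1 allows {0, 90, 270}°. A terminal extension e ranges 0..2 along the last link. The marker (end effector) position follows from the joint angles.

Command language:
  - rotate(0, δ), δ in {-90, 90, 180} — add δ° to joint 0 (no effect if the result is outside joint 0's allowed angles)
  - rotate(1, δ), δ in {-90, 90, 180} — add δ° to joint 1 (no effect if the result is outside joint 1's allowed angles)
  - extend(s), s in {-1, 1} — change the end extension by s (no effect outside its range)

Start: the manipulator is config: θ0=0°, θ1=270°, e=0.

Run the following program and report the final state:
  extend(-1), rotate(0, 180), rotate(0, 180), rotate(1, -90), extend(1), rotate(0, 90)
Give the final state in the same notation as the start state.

config: θ0=90°, θ1=270°, e=1

from: config: θ0=0°, θ1=270°, e=0
step 1 (extend(-1)): config: θ0=0°, θ1=270°, e=0
step 2 (rotate(0, 180)): config: θ0=180°, θ1=270°, e=0
step 3 (rotate(0, 180)): config: θ0=0°, θ1=270°, e=0
step 4 (rotate(1, -90)): config: θ0=0°, θ1=270°, e=0
step 5 (extend(1)): config: θ0=0°, θ1=270°, e=1
step 6 (rotate(0, 90)): config: θ0=90°, θ1=270°, e=1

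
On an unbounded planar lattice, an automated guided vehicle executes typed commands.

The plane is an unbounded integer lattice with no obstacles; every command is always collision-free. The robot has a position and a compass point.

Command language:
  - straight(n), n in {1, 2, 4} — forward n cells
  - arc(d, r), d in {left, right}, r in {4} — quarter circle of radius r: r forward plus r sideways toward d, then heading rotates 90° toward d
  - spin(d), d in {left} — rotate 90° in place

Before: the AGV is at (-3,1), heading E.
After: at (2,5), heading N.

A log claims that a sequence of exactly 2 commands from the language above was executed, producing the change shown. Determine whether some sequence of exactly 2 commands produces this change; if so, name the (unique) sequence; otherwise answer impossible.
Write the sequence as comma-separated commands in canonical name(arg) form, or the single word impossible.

straight(1), arc(left, 4)

key: cell and facing (now N) both changed — the 2 commands mix motion and turning
t0: at (-3,1), heading E
[1] after straight(1): at (-2,1), heading E
[2] after arc(left, 4): at (2,5), heading N
all 36 alternatives checked — unique.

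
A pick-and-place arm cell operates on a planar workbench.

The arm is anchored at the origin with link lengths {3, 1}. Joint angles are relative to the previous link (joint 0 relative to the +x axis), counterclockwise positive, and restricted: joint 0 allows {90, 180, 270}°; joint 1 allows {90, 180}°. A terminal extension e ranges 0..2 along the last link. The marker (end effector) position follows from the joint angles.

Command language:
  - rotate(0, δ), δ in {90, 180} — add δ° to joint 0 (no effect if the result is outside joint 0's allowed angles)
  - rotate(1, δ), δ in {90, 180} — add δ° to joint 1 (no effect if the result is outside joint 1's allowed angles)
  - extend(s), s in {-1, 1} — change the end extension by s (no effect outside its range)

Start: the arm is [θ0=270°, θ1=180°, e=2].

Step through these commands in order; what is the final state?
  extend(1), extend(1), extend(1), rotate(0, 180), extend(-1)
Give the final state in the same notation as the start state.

begin: [θ0=270°, θ1=180°, e=2]
t=1 extend(1) ⇒ [θ0=270°, θ1=180°, e=2]
t=2 extend(1) ⇒ [θ0=270°, θ1=180°, e=2]
t=3 extend(1) ⇒ [θ0=270°, θ1=180°, e=2]
t=4 rotate(0, 180) ⇒ [θ0=90°, θ1=180°, e=2]
t=5 extend(-1) ⇒ [θ0=90°, θ1=180°, e=1]

[θ0=90°, θ1=180°, e=1]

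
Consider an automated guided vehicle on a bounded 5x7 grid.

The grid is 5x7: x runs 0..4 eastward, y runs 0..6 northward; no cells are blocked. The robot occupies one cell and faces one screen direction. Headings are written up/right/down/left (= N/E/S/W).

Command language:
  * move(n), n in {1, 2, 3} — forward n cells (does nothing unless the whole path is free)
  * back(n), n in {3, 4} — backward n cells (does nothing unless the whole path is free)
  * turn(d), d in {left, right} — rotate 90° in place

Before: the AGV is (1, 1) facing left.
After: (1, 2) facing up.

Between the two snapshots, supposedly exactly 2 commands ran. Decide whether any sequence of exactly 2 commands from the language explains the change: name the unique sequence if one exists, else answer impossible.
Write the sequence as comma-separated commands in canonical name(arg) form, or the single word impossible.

key: position moved to (1,2) AND the heading swung to N — translation plus rotation needed
initial: (1, 1) facing left
t=1 turn(right) ⇒ (1, 1) facing up
t=2 move(1) ⇒ (1, 2) facing up
no other 2-command option fits: unique.

turn(right), move(1)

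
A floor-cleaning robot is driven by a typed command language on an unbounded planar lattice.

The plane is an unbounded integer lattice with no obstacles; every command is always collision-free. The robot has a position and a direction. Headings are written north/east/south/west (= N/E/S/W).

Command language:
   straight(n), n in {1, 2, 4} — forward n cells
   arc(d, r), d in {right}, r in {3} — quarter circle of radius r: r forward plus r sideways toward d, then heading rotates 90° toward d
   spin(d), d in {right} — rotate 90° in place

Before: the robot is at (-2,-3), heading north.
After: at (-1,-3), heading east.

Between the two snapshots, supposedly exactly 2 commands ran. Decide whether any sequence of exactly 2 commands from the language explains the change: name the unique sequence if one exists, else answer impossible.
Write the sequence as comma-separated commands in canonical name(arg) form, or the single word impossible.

key: order matters: swapping spin(right) and straight(1) lands elsewhere
begin: at (-2,-3), heading north
1. spin(right) → at (-2,-3), heading east
2. straight(1) → at (-1,-3), heading east
uniquely the one of 25 2-step routes that fits.

spin(right), straight(1)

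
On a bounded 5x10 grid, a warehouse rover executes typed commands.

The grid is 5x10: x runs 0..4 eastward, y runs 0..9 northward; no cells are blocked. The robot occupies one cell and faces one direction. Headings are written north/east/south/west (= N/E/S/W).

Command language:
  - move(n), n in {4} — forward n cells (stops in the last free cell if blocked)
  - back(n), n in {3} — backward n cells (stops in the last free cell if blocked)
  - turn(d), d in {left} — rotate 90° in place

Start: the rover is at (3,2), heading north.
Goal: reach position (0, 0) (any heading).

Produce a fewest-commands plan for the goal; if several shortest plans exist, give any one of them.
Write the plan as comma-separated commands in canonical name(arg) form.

back(3), turn(left), move(4)

begin: at (3,2), heading north
1. back(3) → at (3,0), heading north
2. turn(left) → at (3,0), heading west
3. move(4) → at (0,0), heading west
no 2-step plan works, so 3 is optimal.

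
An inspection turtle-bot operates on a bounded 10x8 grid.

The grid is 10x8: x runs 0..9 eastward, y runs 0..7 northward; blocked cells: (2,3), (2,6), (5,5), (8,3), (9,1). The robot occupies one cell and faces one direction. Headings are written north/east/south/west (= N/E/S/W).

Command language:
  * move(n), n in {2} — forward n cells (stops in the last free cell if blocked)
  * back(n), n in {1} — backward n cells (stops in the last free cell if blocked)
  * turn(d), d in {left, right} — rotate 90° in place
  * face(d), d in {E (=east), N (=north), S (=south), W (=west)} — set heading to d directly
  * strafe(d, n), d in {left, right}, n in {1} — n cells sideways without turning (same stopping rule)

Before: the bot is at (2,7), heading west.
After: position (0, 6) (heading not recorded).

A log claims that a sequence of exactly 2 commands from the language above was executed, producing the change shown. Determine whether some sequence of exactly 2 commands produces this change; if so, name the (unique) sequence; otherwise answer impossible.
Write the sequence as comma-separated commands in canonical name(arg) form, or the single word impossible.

move(2), strafe(left, 1)

key: running strafe(left, 1) before move(2) would end elsewhere — order is forced
initial: at (2,7), heading west
[1] after move(2): at (0,7), heading west
[2] after strafe(left, 1): at (0,6), heading west
uniquely the one of 100 2-step routes that fits.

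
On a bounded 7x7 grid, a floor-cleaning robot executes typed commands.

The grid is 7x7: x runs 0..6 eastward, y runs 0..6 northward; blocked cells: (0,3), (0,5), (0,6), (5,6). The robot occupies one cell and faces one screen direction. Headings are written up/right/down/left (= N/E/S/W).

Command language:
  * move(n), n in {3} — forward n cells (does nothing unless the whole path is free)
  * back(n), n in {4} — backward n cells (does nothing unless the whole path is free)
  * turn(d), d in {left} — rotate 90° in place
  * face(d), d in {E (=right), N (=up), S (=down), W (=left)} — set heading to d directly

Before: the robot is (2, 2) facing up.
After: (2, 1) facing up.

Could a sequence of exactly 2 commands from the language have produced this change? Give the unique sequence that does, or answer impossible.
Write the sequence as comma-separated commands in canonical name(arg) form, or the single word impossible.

key: order matters: swapping move(3) and back(4) lands elsewhere
t0: (2, 2) facing up
t=1 move(3) ⇒ (2, 5) facing up
t=2 back(4) ⇒ (2, 1) facing up
no other 2-command option fits: unique.

move(3), back(4)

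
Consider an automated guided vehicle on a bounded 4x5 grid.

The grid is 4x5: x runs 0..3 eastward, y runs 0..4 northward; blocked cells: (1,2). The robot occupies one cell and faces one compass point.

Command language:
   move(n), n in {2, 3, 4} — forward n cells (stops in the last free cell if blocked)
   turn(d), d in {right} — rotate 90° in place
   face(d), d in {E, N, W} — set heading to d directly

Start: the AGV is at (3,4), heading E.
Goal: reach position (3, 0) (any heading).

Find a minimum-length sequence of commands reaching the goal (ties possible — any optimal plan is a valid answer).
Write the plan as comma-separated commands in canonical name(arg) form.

turn(right), move(4)

from: at (3,4), heading E
t=1 turn(right) ⇒ at (3,4), heading S
t=2 move(4) ⇒ at (3,0), heading S
no 1-step plan works, so 2 is optimal.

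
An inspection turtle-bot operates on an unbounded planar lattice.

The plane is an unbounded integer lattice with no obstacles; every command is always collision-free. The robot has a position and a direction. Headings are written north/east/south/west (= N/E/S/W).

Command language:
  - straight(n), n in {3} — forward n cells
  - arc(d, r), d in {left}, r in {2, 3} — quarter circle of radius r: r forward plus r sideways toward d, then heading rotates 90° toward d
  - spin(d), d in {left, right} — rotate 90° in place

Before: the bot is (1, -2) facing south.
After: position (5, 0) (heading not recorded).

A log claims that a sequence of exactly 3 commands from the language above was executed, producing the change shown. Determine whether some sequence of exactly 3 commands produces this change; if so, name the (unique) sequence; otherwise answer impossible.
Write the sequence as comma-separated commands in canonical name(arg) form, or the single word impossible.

arc(left, 3), arc(left, 3), arc(left, 2)

key: order matters: swapping arc(left, 3) and arc(left, 2) lands elsewhere
initial: (1, -2) facing south
1. arc(left, 3) → (4, -5) facing east
2. arc(left, 3) → (7, -2) facing north
3. arc(left, 2) → (5, 0) facing west
no other 3-command option fits: unique.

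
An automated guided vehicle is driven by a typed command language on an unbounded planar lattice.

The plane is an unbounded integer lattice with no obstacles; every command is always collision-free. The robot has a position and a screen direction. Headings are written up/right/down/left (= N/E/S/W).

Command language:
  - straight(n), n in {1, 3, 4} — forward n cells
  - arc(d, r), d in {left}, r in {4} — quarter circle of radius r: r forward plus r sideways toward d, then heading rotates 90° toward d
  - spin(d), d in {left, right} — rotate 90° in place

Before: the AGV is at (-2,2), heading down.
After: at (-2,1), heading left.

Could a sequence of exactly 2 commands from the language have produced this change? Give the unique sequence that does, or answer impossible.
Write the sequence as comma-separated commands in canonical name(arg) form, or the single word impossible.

straight(1), spin(right)

key: position moved to (-2,1) AND the heading swung to W — translation plus rotation needed
begin: at (-2,2), heading down
step 1 (straight(1)): at (-2,1), heading down
step 2 (spin(right)): at (-2,1), heading left
uniquely the one of 36 2-step routes that fits.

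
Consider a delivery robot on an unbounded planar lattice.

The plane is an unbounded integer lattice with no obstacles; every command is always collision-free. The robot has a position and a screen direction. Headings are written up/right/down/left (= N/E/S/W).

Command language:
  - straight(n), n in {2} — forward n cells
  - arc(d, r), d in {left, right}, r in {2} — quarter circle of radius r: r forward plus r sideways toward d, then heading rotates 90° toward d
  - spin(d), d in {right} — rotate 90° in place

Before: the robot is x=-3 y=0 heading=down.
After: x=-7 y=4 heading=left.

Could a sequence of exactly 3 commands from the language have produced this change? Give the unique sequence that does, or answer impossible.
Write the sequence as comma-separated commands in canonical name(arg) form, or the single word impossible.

spin(right), arc(right, 2), arc(left, 2)

key: cell and facing (now W) both changed — the 3 commands mix motion and turning
from: x=-3 y=0 heading=down
step 1 (spin(right)): x=-3 y=0 heading=left
step 2 (arc(right, 2)): x=-5 y=2 heading=up
step 3 (arc(left, 2)): x=-7 y=4 heading=left
no rival 3-sequence matches.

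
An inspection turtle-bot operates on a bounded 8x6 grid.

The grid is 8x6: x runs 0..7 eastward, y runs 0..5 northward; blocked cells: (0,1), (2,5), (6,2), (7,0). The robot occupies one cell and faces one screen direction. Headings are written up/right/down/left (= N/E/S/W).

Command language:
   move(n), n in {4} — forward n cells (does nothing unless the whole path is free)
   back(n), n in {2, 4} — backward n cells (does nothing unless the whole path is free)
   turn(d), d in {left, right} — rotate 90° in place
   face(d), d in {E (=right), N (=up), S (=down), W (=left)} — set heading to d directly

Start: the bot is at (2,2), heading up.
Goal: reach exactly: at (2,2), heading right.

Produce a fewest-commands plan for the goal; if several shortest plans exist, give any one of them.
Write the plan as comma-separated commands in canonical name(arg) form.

t0: at (2,2), heading up
[1] after turn(right): at (2,2), heading right
nothing shorter than 1 reaches the goal.

turn(right)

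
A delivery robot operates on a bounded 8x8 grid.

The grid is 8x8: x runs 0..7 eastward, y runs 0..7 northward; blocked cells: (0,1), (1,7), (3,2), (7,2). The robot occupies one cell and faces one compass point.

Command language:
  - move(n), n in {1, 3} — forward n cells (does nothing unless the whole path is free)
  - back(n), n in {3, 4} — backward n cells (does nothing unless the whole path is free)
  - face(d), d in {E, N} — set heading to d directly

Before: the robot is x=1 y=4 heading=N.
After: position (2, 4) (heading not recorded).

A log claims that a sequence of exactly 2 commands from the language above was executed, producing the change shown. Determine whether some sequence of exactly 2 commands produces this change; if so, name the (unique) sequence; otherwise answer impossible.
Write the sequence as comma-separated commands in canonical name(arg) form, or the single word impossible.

face(E), move(1)

key: running move(1) before face(E) would end elsewhere — order is forced
t0: x=1 y=4 heading=N
t=1 face(E) ⇒ x=1 y=4 heading=E
t=2 move(1) ⇒ x=2 y=4 heading=E
uniquely the one of 36 2-step routes that fits.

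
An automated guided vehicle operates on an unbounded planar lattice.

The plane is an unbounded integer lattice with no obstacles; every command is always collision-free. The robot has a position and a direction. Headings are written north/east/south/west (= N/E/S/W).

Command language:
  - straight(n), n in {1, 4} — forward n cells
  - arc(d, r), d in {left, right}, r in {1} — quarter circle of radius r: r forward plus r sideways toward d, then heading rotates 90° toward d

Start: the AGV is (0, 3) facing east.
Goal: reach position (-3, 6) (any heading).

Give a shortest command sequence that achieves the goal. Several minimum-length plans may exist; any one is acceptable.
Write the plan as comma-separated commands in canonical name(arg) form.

start: (0, 3) facing east
1. straight(1) → (1, 3) facing east
2. arc(left, 1) → (2, 4) facing north
3. straight(1) → (2, 5) facing north
4. arc(left, 1) → (1, 6) facing west
5. straight(4) → (-3, 6) facing west
shorter routes all fall short; 5 is best.

straight(1), arc(left, 1), straight(1), arc(left, 1), straight(4)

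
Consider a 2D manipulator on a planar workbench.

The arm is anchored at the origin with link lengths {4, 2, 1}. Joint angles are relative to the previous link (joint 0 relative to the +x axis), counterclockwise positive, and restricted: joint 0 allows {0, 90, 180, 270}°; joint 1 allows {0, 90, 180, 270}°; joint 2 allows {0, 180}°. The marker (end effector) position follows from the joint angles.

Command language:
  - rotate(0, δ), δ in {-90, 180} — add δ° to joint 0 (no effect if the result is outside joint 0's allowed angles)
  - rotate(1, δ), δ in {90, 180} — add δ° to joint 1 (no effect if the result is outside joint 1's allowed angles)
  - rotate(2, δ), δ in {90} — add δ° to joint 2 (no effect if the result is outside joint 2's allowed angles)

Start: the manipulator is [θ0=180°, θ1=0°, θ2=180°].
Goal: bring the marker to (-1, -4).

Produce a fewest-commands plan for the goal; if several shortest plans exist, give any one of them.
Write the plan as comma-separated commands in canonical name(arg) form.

start: [θ0=180°, θ1=0°, θ2=180°]
1. rotate(0, 180) → [θ0=0°, θ1=0°, θ2=180°]
2. rotate(1, 90) → [θ0=0°, θ1=90°, θ2=180°]
3. rotate(0, -90) → [θ0=270°, θ1=90°, θ2=180°]
4. rotate(1, 180) → [θ0=270°, θ1=270°, θ2=180°]
shorter routes all fall short; 4 is best.

rotate(0, 180), rotate(1, 90), rotate(0, -90), rotate(1, 180)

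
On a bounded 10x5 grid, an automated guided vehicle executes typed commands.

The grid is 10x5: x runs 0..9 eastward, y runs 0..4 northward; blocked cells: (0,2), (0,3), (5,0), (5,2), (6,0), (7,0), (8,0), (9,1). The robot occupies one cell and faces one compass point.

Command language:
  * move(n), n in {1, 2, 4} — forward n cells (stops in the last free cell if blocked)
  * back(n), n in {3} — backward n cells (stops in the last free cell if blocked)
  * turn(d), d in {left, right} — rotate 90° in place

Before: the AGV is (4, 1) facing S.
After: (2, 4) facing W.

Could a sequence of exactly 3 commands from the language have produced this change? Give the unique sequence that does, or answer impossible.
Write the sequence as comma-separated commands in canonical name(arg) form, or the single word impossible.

key: order matters: swapping back(3) and move(2) lands elsewhere
from: (4, 1) facing S
t=1 back(3) ⇒ (4, 4) facing S
t=2 turn(right) ⇒ (4, 4) facing W
t=3 move(2) ⇒ (2, 4) facing W
no rival 3-sequence matches.

back(3), turn(right), move(2)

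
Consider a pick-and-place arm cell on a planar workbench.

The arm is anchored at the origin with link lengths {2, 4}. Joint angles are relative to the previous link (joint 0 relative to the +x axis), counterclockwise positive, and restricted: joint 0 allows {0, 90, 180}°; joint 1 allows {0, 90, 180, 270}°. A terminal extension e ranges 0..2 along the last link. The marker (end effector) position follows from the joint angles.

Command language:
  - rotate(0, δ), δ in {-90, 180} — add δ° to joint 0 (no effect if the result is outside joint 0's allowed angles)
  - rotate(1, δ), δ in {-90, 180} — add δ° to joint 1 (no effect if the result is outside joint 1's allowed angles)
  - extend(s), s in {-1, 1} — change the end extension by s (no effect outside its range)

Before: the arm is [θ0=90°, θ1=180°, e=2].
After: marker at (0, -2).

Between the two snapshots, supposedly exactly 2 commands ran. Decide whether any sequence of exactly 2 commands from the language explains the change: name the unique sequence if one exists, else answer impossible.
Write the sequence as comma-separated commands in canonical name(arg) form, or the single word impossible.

extend(-1), extend(-1)

start: [θ0=90°, θ1=180°, e=2]
[1] after extend(-1): [θ0=90°, θ1=180°, e=1]
[2] after extend(-1): [θ0=90°, θ1=180°, e=0]
uniquely the one of 36 2-step routes that fits.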